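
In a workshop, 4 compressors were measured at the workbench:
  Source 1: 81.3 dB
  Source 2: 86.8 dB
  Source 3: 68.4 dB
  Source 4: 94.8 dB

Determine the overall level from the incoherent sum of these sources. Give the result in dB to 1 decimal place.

Σ 10^(Lᵢ/10) = 3.64e+09.
Combined level = 10 log₁₀(3.64e+09) = 95.6 dB.

95.6 dB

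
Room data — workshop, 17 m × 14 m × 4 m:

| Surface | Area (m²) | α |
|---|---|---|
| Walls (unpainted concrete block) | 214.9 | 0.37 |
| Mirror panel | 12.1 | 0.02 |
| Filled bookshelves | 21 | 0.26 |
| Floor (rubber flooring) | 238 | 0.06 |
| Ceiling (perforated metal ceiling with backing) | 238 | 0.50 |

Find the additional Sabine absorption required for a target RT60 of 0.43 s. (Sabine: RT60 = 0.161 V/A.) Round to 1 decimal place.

Total absorption A₁ = 214.9·0.37 + 12.1·0.02 + 21·0.26 + 238·0.06 + 238·0.50
  = 79.513 + 0.242 + 5.460 + 14.280 + 119.000 = 218.495 m² sabins.
Target A₂ = 0.161·952/0.43 = 356.447 sabins (V = 952 m³).
Shortfall: 356.447 − 218.495 = 138.0 sabins.

138.0 sabins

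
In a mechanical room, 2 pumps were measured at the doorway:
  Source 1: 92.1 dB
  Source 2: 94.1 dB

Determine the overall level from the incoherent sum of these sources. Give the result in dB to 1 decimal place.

96.2 dB

Sum in the linear (power) domain: Σ 10^(Lᵢ/10) = 10^(92.1/10) + 10^(94.1/10) = 4.192e+09.
Combined level = 10 log₁₀(4.192e+09) = 96.2 dB.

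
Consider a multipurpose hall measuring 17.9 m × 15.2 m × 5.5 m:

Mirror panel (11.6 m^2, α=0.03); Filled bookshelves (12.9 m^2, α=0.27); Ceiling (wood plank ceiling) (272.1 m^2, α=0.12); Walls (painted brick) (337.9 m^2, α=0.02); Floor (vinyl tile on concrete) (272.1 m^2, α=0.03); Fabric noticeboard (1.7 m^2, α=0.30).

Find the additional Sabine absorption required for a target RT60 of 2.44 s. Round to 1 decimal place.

46.8 sabins

Equivalent absorption area: A₁ = 11.6·0.03 + 12.9·0.27 + 272.1·0.12 + 337.9·0.02 + 272.1·0.03 + 1.7·0.30 = 51.914 m^2.
V = 1496.44 m³. Required absorption A₂ = 0.161 × 1496.44 / 2.44 = 98.741 sabins.
ΔA = A₂ − A₁ = 98.741 − 51.914 = 46.8 sabins.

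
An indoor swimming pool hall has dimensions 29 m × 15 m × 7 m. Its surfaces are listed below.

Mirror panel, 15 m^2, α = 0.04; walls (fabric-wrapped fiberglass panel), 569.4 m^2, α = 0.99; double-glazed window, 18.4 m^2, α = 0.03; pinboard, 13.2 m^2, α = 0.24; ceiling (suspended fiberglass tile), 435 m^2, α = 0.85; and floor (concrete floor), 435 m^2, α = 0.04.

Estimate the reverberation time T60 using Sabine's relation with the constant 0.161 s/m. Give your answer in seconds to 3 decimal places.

Total absorption A = 15·0.04 + 569.4·0.99 + 18.4·0.03 + 13.2·0.24 + 435·0.85 + 435·0.04
  = 0.600 + 563.706 + 0.552 + 3.168 + 369.750 + 17.400 = 955.176 m^2 sabins.
V = 29·15·7 = 3045 m³.
T = 0.161 V/A = 0.161·3045/955.176 = 0.513 s.

0.513 s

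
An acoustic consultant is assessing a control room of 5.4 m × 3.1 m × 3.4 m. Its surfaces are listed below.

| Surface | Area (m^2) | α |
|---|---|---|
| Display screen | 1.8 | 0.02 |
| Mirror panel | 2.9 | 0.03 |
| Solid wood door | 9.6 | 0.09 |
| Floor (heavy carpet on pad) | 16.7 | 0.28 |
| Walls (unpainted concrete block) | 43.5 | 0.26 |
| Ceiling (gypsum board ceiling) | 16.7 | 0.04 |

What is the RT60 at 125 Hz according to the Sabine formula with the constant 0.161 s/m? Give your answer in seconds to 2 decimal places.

Equivalent absorption area: A = 1.8×0.02 + 2.9×0.03 + 9.6×0.09 + 16.7×0.28 + 43.5×0.26 + 16.7×0.04 = 17.641 m^2.
Volume V = 5.4 × 3.1 × 3.4 = 56.916 m³.
Sabine: RT60 = 0.161 × 56.916 / 17.641 = 0.52 s.

0.52 sec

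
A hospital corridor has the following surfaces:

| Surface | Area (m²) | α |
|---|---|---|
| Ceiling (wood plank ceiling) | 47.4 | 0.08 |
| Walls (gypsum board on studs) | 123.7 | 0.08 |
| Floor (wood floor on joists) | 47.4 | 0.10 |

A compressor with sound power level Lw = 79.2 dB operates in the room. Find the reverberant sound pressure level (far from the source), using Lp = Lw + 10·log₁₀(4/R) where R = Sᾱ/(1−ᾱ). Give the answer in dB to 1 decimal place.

72.2 dB

Σ(Sᵢαᵢ) = 47.4·0.08 + 123.7·0.08 + 47.4·0.10 = 18.428; total area S = 218.5 m².
ᾱ = 0.0843, so room constant R = A/(1−ᾱ) = 20.124 m².
Lp = Lw + 10 log₁₀(4/R) = 79.2 -7.02 = 72.2 dB.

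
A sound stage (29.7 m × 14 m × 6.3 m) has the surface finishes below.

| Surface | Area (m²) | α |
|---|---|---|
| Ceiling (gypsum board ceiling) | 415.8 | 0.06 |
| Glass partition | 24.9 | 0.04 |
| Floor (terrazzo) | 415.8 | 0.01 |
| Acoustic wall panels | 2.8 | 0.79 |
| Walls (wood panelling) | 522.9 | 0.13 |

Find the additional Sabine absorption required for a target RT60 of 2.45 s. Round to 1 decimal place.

71.9 sabins

Total absorption A₁ = 415.8×0.06 + 24.9×0.04 + 415.8×0.01 + 2.8×0.79 + 522.9×0.13
  = 24.948 + 0.996 + 4.158 + 2.212 + 67.977 = 100.291 m² sabins.
V = 2619.54 m³. Required absorption A₂ = 0.161 × 2619.54 / 2.45 = 172.141 sabins.
Shortfall: 172.141 − 100.291 = 71.9 sabins.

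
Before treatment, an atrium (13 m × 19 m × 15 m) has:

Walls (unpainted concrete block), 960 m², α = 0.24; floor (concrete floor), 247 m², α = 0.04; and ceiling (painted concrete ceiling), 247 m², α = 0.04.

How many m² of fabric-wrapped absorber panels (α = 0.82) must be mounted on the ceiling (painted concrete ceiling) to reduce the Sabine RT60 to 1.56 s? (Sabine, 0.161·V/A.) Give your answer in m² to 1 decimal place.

Total absorption A₁ = 960·0.24 + 247·0.04 + 247·0.04
  = 230.400 + 9.880 + 9.880 = 250.160 m² sabins.
V = 3705 m³. Target absorption A₂ = 0.161 × 3705 / 1.56 = 382.375 sabins.
Absorption to add: 382.375 − 250.160 = 132.215 sabins.
Each m² of panel replacing the ceiling (painted concrete ceiling) adds (0.82 − 0.04) = 0.78 sabins.
Panel area = 132.215 / 0.78 = 169.5 m².

169.5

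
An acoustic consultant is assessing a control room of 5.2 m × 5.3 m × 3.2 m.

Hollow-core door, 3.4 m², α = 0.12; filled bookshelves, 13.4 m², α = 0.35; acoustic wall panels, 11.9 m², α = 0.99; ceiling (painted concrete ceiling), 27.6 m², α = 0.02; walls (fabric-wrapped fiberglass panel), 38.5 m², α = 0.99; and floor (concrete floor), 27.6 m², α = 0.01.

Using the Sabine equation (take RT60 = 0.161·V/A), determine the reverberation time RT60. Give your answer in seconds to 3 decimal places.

A = Σ Sᵢαᵢ = 3.4·0.12 + 13.4·0.35 + 11.9·0.99 + 27.6·0.02 + 38.5·0.99 + 27.6·0.01 = 55.822 sabins.
Volume V = 5.2 × 5.3 × 3.2 = 88.192 m³.
Sabine: RT60 = 0.161 × 88.192 / 55.822 = 0.254 s.

0.254 seconds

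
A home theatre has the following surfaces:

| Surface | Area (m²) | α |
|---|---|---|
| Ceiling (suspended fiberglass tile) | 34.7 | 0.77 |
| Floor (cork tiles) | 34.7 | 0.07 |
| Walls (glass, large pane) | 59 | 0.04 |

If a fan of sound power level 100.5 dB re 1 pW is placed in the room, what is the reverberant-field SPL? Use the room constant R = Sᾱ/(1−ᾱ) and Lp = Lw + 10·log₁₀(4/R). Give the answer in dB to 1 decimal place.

Σ(Sᵢαᵢ) = 34.7×0.77 + 34.7×0.07 + 59×0.04 = 31.508; total area S = 128.4 m².
ᾱ = 0.2454, so room constant R = A/(1−ᾱ) = 41.755 m².
Lp = 100.5 + 10·log₁₀(4/41.755) = 100.5 + (-10.19) = 90.3 dB.

90.3 dB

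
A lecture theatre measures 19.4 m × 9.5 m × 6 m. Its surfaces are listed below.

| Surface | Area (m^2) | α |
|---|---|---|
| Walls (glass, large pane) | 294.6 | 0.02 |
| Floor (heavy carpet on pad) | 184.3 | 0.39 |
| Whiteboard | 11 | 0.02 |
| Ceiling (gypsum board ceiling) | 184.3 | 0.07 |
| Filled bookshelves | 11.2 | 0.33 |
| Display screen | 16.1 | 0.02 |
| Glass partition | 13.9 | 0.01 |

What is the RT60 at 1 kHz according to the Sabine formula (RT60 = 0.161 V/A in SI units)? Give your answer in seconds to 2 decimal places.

1.87 seconds

Summing Sᵢαᵢ: 5.892 + 71.877 + 0.220 + 12.901 + 3.696 + 0.322 + 0.139 → A = 95.047 sabins.
Room volume: 1105.8 m³.
RT60 = 0.161 · V / A = 0.161 × 1105.8 / 95.047 = 1.87 s.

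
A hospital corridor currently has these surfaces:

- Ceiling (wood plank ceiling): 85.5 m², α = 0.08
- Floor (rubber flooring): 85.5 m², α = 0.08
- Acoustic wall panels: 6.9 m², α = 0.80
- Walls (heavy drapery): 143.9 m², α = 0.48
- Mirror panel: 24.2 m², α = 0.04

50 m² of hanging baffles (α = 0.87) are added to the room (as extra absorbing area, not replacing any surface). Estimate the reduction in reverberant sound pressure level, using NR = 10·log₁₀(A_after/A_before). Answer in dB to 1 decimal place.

1.7 dB

Equivalent absorption area: A_before = 85.5×0.08 + 85.5×0.08 + 6.9×0.80 + 143.9×0.48 + 24.2×0.04 = 89.240 m².
Treatment contributes 50·0.87 = 43.500 sabins.
New total A_after = 132.740 sabins.
NR = 10·log₁₀(132.740/89.240) = 1.7 dB.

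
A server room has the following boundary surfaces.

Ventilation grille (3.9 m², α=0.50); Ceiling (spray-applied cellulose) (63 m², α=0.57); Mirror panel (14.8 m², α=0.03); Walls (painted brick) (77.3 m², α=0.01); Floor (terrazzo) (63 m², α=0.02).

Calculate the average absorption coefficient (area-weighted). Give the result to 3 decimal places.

0.182

Total surface area S = 222.0 m².
Weighted sum Σ Sα = 40.337.
ᾱ = 40.337 / 222.0 = 0.182.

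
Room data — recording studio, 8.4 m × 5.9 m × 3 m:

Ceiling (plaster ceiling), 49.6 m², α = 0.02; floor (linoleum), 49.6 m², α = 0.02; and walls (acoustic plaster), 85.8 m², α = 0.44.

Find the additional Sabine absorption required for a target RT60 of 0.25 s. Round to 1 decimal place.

56.0 sabins

A₁ = Σ Sᵢαᵢ = 49.6×0.02 + 49.6×0.02 + 85.8×0.44 = 39.736 sabins.
For T = 0.25 s, need A₂ = 0.161·V/T = 0.161·148.68/0.25 = 95.750 sabins.
ΔA = A₂ − A₁ = 95.750 − 39.736 = 56.0 sabins.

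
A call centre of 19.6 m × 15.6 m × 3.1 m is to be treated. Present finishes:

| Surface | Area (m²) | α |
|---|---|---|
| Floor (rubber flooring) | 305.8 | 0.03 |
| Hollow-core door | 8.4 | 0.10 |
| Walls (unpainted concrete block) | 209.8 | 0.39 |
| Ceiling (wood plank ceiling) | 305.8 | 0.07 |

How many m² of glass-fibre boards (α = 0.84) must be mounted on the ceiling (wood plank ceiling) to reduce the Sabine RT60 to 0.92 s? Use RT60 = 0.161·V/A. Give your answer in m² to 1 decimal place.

68.4

A₁ = Σ Sᵢαᵢ = 305.8*0.03 + 8.4*0.10 + 209.8*0.39 + 305.8*0.07 = 113.242 sabins.
Required A₂ = 0.161·947.856/0.92 = 165.875 sabins.
Absorption to add: 165.875 − 113.242 = 52.633 sabins.
Each m² of panel replacing the ceiling (wood plank ceiling) adds (0.84 − 0.07) = 0.77 sabins.
Panel area = 52.633 / 0.77 = 68.4 m².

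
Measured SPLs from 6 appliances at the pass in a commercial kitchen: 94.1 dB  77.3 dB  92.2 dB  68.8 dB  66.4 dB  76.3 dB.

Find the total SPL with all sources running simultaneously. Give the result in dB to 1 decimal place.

Σ 10^(Lᵢ/10) = 4.338e+09.
Back to dB: 10·log₁₀ Σ = 96.4 dB.

96.4 dB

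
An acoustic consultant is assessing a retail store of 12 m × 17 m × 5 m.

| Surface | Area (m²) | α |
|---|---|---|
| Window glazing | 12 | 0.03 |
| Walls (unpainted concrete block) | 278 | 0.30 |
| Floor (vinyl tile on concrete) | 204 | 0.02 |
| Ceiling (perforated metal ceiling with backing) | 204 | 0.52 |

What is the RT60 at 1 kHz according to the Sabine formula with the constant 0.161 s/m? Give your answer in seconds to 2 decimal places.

0.85 seconds

Total absorption A = 12·0.03 + 278·0.30 + 204·0.02 + 204·0.52
  = 0.360 + 83.400 + 4.080 + 106.080 = 193.920 m² sabins.
V = 12·17·5 = 1020 m³.
Sabine: RT60 = 0.161 × 1020 / 193.920 = 0.85 s.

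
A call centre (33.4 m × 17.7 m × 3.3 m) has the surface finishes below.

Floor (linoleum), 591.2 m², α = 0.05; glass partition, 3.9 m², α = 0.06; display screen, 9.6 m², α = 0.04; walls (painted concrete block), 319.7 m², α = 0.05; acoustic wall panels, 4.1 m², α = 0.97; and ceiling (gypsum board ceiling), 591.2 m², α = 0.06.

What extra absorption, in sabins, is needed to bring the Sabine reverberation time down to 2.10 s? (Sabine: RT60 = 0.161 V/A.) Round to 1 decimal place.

Total absorption A₁ = 591.2*0.05 + 3.9*0.06 + 9.6*0.04 + 319.7*0.05 + 4.1*0.97 + 591.2*0.06
  = 29.560 + 0.234 + 0.384 + 15.985 + 3.977 + 35.472 = 85.612 m² sabins.
For T = 2.10 s, need A₂ = 0.161·V/T = 0.161·1950.894/2.10 = 149.569 sabins.
Additional absorption ΔA = 149.569 − 85.612 = 64.0 sabins.

64.0 sabins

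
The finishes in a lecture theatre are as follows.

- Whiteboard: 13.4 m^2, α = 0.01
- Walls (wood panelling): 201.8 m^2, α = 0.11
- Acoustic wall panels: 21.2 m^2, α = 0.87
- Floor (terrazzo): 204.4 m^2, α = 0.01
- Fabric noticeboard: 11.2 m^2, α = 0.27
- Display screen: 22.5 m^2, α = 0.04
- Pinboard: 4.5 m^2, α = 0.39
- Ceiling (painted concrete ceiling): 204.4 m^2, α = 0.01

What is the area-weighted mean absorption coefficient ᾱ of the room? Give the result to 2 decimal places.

Total surface area S = 683.4 m^2.
A = 13.4·0.01 + 201.8·0.11 + 21.2·0.87 + 204.4·0.01 + 11.2·0.27 + 22.5·0.04 + 4.5·0.39 + 204.4·0.01 = 50.543 sabins.
ᾱ = A/S = 0.07.

0.07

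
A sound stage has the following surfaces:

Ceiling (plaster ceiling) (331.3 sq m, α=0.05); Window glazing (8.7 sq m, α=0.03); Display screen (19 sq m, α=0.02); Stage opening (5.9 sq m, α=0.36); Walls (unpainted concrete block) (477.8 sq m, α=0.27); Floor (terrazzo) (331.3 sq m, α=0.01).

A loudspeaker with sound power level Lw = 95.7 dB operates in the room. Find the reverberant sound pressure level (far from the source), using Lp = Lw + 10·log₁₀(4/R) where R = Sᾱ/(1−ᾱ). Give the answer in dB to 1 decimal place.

79.3 dB

A = 151.649 sabins; S = 1174.0 sq m.
ᾱ = 151.649/1174.0 = 0.1292; R = Sᾱ/(1−ᾱ) = 151.649/(1−0.1292) = 174.149 sq m.
Lp = Lw + 10 log₁₀(4/R) = 95.7 -16.39 = 79.3 dB.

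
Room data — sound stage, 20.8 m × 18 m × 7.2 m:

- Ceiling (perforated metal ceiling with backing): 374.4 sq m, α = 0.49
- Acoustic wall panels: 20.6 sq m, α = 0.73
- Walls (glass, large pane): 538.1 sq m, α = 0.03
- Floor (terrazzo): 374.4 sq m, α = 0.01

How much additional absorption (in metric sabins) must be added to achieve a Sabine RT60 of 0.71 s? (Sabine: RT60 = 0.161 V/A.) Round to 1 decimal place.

Equivalent absorption area: A₁ = 374.4×0.49 + 20.6×0.73 + 538.1×0.03 + 374.4×0.01 = 218.381 sq m.
Target A₂ = 0.161·2695.68/0.71 = 611.274 sabins (V = 2695.68 m³).
Additional absorption ΔA = 611.274 − 218.381 = 392.9 sabins.

392.9 sabins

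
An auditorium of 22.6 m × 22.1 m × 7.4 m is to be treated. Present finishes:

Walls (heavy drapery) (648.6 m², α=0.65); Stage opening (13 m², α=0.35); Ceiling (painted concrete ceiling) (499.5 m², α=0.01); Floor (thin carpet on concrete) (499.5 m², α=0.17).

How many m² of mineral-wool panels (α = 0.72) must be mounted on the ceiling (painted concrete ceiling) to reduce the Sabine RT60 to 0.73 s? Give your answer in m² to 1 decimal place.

A₁ = Σ Sᵢαᵢ = 648.6×0.65 + 13×0.35 + 499.5×0.01 + 499.5×0.17 = 516.050 sabins.
V = 3696.004 m³. Target absorption A₂ = 0.161 × 3696.004 / 0.73 = 815.146 sabins.
Absorption to add: 815.146 − 516.050 = 299.096 sabins.
Net gain per m²: Δα = 0.72 − 0.01 = 0.71.
Panel area = 299.096 / 0.71 = 421.3 m².

421.3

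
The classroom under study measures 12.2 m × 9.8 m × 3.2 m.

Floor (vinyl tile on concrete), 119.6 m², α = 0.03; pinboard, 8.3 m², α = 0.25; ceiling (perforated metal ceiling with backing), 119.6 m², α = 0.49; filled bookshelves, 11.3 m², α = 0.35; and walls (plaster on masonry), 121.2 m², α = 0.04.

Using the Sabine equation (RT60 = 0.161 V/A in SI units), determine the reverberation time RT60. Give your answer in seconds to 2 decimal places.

0.84 s

Summing Sᵢαᵢ: 3.588 + 2.075 + 58.604 + 3.955 + 4.848 → A = 73.070 sabins.
Room volume: 382.592 m³.
RT60 = 0.161 · V / A = 0.161 × 382.592 / 73.070 = 0.84 s.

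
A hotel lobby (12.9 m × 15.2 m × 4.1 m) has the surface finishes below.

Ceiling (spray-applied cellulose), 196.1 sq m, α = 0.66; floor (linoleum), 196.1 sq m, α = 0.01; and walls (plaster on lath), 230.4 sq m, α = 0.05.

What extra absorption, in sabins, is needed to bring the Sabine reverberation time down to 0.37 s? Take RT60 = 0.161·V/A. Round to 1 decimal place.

A₁ = Σ Sᵢαᵢ = 196.1*0.66 + 196.1*0.01 + 230.4*0.05 = 142.907 sabins.
Target A₂ = 0.161·803.928/0.37 = 349.817 sabins (V = 803.928 m³).
Additional absorption ΔA = 349.817 − 142.907 = 206.9 sabins.

206.9 sabins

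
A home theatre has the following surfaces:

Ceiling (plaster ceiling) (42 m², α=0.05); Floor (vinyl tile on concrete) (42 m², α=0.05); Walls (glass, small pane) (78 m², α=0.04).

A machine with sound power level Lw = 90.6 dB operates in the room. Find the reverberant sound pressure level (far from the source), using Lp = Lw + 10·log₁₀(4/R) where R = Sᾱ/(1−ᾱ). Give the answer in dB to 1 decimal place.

Σ(Sᵢαᵢ) = 42×0.05 + 42×0.05 + 78×0.04 = 7.320; total area S = 162.0 m².
ᾱ = 0.0452, so room constant R = A/(1−ᾱ) = 7.667 m².
Lp = Lw + 10 log₁₀(4/R) = 90.6 -2.83 = 87.8 dB.

87.8 dB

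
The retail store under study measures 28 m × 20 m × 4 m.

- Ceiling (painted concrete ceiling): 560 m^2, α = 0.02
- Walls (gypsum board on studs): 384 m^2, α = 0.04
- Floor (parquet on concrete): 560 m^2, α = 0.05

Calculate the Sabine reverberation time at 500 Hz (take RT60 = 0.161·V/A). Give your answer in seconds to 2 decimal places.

6.61 s

A = Σ Sᵢαᵢ = 560·0.02 + 384·0.04 + 560·0.05 = 54.560 sabins.
V = 28·20·4 = 2240 m³.
RT60 = 0.161 · V / A = 0.161 × 2240 / 54.560 = 6.61 s.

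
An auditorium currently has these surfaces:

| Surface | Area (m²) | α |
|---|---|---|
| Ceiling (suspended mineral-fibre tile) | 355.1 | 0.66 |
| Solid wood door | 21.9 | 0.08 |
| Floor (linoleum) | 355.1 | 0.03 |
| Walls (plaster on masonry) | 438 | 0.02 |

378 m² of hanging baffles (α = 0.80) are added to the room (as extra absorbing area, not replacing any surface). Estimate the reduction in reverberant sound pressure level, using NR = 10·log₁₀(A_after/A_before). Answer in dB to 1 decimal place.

3.4 dB

Equivalent absorption area: A_before = 355.1×0.66 + 21.9×0.08 + 355.1×0.03 + 438×0.02 = 255.531 m².
Added absorption = 378 × 0.80 = 302.400 sabins.
New total A_after = 557.931 sabins.
NR = 10·log₁₀(557.931/255.531) = 3.4 dB.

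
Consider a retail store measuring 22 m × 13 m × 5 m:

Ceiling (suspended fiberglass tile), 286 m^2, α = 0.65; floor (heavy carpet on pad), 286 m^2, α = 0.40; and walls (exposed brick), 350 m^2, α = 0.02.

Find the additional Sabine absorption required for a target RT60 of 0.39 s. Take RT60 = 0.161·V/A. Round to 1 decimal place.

A₁ = Σ Sᵢαᵢ = 286*0.65 + 286*0.40 + 350*0.02 = 307.300 sabins.
For T = 0.39 s, need A₂ = 0.161·V/T = 0.161·1430/0.39 = 590.333 sabins.
ΔA = A₂ − A₁ = 590.333 − 307.300 = 283.0 sabins.

283.0 sabins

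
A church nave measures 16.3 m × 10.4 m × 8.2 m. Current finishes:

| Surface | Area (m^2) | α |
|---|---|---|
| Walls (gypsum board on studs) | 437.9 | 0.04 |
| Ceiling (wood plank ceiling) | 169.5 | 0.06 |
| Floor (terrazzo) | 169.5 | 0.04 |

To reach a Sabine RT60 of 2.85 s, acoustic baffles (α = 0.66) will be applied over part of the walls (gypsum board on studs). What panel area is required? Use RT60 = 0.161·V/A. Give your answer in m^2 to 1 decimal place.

71.1

A₁ = Σ Sᵢαᵢ = 437.9·0.04 + 169.5·0.06 + 169.5·0.04 = 34.466 sabins.
V = 1390.064 m³. Target absorption A₂ = 0.161 × 1390.064 / 2.85 = 78.526 sabins.
Absorption to add: 78.526 − 34.466 = 44.060 sabins.
Net gain per m^2: Δα = 0.66 − 0.04 = 0.62.
Panel area = 44.060 / 0.62 = 71.1 m^2.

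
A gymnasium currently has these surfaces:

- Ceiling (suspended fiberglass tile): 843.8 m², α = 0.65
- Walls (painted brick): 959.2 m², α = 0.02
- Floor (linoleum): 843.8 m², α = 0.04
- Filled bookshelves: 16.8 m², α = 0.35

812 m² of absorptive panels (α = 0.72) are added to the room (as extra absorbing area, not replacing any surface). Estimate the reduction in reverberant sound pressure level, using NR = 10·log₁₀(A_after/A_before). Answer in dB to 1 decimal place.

Total absorption A_before = 843.8*0.65 + 959.2*0.02 + 843.8*0.04 + 16.8*0.35
  = 548.470 + 19.184 + 33.752 + 5.880 = 607.286 m² sabins.
Treatment contributes 812·0.72 = 584.640 sabins.
A_after = 607.286 + 584.640 = 1191.926 sabins.
Reduction = 10 log₁₀(A_after/A_before) = 10 log₁₀(1.9627) = 2.9 dB.

2.9 dB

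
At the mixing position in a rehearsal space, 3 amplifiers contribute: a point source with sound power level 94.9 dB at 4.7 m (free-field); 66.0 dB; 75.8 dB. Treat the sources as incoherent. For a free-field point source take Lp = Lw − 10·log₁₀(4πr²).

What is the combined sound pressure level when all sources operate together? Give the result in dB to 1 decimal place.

Source at 4.7 m: Lp = 94.9 − 10·log₁₀(4π·4.7²) = 94.9 − 10·log₁₀(277.591) = 70.5 dB.
Sum in the linear (power) domain: Σ 10^(Lᵢ/10) = 10^(70.5/10) + 10^(66.0/10) + 10^(75.8/10) = 5.322e+07.
Back to dB: 10·log₁₀ Σ = 77.3 dB.

77.3 dB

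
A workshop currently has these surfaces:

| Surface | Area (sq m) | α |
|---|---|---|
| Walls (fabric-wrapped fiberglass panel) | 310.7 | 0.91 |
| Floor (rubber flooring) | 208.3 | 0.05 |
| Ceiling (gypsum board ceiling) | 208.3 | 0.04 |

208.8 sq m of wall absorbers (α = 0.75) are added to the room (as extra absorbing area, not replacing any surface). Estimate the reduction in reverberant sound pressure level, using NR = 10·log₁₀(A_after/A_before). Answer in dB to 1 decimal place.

Summing Sᵢαᵢ: 282.737 + 10.415 + 8.332 → A_before = 301.484 sabins.
Treatment contributes 208.8·0.75 = 156.600 sabins.
A_after = 301.484 + 156.600 = 458.084 sabins.
NR = 10·log₁₀(458.084/301.484) = 1.8 dB.

1.8 dB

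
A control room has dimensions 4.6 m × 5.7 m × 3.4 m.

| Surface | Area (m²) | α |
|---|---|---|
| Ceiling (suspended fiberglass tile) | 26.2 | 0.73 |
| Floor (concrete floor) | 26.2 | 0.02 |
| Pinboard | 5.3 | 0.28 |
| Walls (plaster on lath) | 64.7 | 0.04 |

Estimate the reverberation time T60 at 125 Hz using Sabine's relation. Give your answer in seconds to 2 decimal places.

Equivalent absorption area: A = 26.2·0.73 + 26.2·0.02 + 5.3·0.28 + 64.7·0.04 = 23.722 m².
Room volume: 89.148 m³.
T = 0.161 V/A = 0.161·89.148/23.722 = 0.61 s.

0.61 s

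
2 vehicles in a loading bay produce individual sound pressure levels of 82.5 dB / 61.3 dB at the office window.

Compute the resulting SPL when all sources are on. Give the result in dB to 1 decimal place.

Converting to relative power and adding: 10^(82.5/10) + 10^(61.3/10) = 1.792e+08.
Back to dB: 10·log₁₀ Σ = 82.5 dB.

82.5 dB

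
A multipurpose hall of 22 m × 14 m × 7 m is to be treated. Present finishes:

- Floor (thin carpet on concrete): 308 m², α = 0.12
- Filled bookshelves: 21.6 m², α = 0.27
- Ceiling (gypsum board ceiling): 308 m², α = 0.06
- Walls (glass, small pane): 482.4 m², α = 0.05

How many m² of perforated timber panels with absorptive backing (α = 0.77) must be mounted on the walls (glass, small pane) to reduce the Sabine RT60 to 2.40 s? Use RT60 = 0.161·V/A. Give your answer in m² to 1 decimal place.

Summing Sᵢαᵢ: 36.960 + 5.832 + 18.480 + 24.120 → A₁ = 85.392 sabins.
V = 2156 m³. Target absorption A₂ = 0.161 × 2156 / 2.40 = 144.632 sabins.
ΔA needed = 144.632 − 85.392 = 59.240 sabins.
Each m² of panel replacing the walls (glass, small pane) adds (0.77 − 0.05) = 0.72 sabins.
Panel area = 59.240 / 0.72 = 82.3 m².

82.3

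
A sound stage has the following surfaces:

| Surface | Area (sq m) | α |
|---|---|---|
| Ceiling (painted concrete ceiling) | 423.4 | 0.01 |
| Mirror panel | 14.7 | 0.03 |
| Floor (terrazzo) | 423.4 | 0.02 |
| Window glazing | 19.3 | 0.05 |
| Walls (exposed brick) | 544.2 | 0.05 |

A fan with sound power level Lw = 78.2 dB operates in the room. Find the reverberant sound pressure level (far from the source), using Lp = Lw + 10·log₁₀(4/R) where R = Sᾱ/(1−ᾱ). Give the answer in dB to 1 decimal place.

Σ(Sᵢαᵢ) = 423.4×0.01 + 14.7×0.03 + 423.4×0.02 + 19.3×0.05 + 544.2×0.05 = 41.318; total area S = 1425.0 sq m.
ᾱ = 41.318/1425.0 = 0.0290; R = Sᾱ/(1−ᾱ) = 41.318/(1−0.0290) = 42.552 sq m.
Lp = Lw + 10 log₁₀(4/R) = 78.2 -10.27 = 67.9 dB.

67.9 dB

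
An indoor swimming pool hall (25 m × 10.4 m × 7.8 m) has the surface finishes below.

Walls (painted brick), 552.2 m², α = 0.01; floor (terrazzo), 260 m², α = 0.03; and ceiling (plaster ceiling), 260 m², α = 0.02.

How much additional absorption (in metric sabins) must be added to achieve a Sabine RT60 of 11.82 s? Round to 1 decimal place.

9.1 sabins

Total absorption A₁ = 552.2*0.01 + 260*0.03 + 260*0.02
  = 5.522 + 7.800 + 5.200 = 18.522 m² sabins.
For T = 11.82 s, need A₂ = 0.161·V/T = 0.161·2028/11.82 = 27.623 sabins.
Additional absorption ΔA = 27.623 − 18.522 = 9.1 sabins.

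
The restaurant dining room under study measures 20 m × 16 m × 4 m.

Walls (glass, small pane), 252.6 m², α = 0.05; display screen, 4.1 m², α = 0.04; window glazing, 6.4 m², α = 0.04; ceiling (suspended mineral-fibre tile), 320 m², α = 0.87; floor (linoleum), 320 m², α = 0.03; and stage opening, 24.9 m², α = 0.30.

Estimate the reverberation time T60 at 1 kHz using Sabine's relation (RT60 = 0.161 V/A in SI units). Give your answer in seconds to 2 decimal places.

0.67 seconds

Equivalent absorption area: A = 252.6·0.05 + 4.1·0.04 + 6.4·0.04 + 320·0.87 + 320·0.03 + 24.9·0.30 = 308.520 m².
Volume V = 20 × 16 × 4 = 1280 m³.
T = 0.161 V/A = 0.161·1280/308.520 = 0.67 s.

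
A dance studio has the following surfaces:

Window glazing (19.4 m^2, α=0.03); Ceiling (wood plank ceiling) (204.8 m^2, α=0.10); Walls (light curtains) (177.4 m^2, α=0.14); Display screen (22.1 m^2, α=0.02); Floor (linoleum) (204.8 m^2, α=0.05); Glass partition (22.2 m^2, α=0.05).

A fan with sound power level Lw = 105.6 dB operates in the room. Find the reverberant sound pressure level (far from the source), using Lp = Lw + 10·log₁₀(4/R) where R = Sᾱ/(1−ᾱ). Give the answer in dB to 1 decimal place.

Σ(Sᵢαᵢ) = 19.4·0.03 + 204.8·0.10 + 177.4·0.14 + 22.1·0.02 + 204.8·0.05 + 22.2·0.05 = 57.690; total area S = 650.7 m^2.
ᾱ = 0.0887, so room constant R = A/(1−ᾱ) = 63.305 m^2.
Lp = 105.6 + 10·log₁₀(4/63.305) = 105.6 + (-11.99) = 93.6 dB.

93.6 dB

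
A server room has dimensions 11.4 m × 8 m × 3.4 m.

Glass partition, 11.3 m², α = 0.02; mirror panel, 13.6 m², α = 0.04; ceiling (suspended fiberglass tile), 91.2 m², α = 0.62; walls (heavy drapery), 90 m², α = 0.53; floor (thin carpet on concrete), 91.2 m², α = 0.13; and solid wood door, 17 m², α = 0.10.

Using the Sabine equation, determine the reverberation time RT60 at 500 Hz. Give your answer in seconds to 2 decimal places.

0.42 sec

Equivalent absorption area: A = 11.3×0.02 + 13.6×0.04 + 91.2×0.62 + 90×0.53 + 91.2×0.13 + 17×0.10 = 118.570 m².
Room volume: 310.08 m³.
T = 0.161 V/A = 0.161·310.08/118.570 = 0.42 s.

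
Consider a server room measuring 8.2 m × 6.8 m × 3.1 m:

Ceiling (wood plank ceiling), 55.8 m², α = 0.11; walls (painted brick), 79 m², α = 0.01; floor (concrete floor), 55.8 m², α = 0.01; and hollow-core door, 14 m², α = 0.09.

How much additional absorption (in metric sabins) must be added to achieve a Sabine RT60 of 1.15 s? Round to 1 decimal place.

Total absorption A₁ = 55.8*0.11 + 79*0.01 + 55.8*0.01 + 14*0.09
  = 6.138 + 0.790 + 0.558 + 1.260 = 8.746 m² sabins.
For T = 1.15 s, need A₂ = 0.161·V/T = 0.161·172.856/1.15 = 24.200 sabins.
ΔA = A₂ − A₁ = 24.200 − 8.746 = 15.5 sabins.

15.5 sabins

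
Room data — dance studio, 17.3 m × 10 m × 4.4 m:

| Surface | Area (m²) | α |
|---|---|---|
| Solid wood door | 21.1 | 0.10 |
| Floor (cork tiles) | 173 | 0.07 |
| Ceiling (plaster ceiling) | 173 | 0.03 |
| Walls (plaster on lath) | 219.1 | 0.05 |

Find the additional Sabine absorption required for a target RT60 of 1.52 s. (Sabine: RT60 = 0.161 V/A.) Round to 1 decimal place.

Total absorption A₁ = 21.1*0.10 + 173*0.07 + 173*0.03 + 219.1*0.05
  = 2.110 + 12.110 + 5.190 + 10.955 = 30.365 m² sabins.
V = 761.2 m³. Required absorption A₂ = 0.161 × 761.2 / 1.52 = 80.627 sabins.
ΔA = A₂ − A₁ = 80.627 − 30.365 = 50.3 sabins.

50.3 sabins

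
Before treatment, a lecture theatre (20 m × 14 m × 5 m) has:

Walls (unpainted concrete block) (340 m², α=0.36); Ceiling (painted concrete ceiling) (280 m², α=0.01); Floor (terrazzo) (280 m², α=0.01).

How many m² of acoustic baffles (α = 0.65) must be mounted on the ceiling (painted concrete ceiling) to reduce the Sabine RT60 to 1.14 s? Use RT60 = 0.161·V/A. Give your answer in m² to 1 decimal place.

Summing Sᵢαᵢ: 122.400 + 2.800 + 2.800 → A₁ = 128.000 sabins.
Required A₂ = 0.161·1400/1.14 = 197.719 sabins.
ΔA needed = 197.719 − 128.000 = 69.719 sabins.
Net gain per m²: Δα = 0.65 − 0.01 = 0.64.
Area = ΔA/Δα = 69.719/0.64 = 108.9 m².

108.9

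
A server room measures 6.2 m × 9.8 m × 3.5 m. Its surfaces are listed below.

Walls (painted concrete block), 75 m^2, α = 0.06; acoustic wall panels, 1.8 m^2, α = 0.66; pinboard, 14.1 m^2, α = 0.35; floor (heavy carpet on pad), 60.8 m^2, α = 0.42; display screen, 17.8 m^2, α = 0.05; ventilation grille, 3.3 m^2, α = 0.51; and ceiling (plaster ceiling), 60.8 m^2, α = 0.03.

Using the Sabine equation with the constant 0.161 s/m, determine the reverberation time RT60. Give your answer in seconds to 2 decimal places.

0.84 s

Equivalent absorption area: A = 75*0.06 + 1.8*0.66 + 14.1*0.35 + 60.8*0.42 + 17.8*0.05 + 3.3*0.51 + 60.8*0.03 = 40.556 m^2.
Room volume: 212.66 m³.
RT60 = 0.161 · V / A = 0.161 × 212.66 / 40.556 = 0.84 s.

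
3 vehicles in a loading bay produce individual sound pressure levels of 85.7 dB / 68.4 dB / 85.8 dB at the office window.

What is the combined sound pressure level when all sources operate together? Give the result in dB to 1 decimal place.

Σ 10^(Lᵢ/10) = 7.586e+08.
L_total = 10·log₁₀(7.586e+08) = 88.8 dB.

88.8 dB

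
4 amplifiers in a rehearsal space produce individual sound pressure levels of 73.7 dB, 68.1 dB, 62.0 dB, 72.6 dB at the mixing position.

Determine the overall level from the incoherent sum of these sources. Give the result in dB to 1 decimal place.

77.0 dB

Converting to relative power and adding: 10^(73.7/10) + 10^(68.1/10) + 10^(62.0/10) + 10^(72.6/10) = 4.968e+07.
Back to dB: 10·log₁₀ Σ = 77.0 dB.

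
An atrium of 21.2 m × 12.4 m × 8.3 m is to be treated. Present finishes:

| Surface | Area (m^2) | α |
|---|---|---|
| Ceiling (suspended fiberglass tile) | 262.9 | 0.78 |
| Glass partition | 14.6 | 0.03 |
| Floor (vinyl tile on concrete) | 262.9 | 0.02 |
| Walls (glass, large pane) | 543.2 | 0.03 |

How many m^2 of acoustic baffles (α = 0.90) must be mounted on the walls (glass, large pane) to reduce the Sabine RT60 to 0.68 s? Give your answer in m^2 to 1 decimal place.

332.8

Summing Sᵢαᵢ: 205.062 + 0.438 + 5.258 + 16.296 → A₁ = 227.054 sabins.
V = 2181.904 m³. Target absorption A₂ = 0.161 × 2181.904 / 0.68 = 516.598 sabins.
ΔA needed = 516.598 − 227.054 = 289.544 sabins.
Each m^2 of panel replacing the walls (glass, large pane) adds (0.90 − 0.03) = 0.87 sabins.
Panel area = 289.544 / 0.87 = 332.8 m^2.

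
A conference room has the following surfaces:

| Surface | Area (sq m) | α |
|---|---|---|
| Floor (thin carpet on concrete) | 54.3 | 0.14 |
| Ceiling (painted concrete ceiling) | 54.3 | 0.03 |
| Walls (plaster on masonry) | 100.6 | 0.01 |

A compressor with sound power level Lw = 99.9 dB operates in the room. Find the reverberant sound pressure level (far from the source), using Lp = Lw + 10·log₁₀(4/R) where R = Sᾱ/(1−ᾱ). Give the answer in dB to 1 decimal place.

A = 10.237 sabins; S = 209.2 sq m.
ᾱ = 10.237/209.2 = 0.0489; R = Sᾱ/(1−ᾱ) = 10.237/(1−0.0489) = 10.763 sq m.
Lp = Lw + 10 log₁₀(4/R) = 99.9 -4.30 = 95.6 dB.

95.6 dB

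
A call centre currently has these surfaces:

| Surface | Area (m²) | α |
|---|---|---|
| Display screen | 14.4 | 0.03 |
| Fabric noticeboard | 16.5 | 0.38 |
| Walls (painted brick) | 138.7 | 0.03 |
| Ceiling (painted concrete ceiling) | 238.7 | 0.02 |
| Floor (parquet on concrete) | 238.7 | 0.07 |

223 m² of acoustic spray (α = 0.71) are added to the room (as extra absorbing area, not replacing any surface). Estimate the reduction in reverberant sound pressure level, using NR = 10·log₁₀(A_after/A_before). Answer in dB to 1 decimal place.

7.7 dB

Summing Sᵢαᵢ: 0.432 + 6.270 + 4.161 + 4.774 + 16.709 → A_before = 32.346 sabins.
Treatment contributes 223·0.71 = 158.330 sabins.
A_after = 32.346 + 158.330 = 190.676 sabins.
NR = 10·log₁₀(190.676/32.346) = 7.7 dB.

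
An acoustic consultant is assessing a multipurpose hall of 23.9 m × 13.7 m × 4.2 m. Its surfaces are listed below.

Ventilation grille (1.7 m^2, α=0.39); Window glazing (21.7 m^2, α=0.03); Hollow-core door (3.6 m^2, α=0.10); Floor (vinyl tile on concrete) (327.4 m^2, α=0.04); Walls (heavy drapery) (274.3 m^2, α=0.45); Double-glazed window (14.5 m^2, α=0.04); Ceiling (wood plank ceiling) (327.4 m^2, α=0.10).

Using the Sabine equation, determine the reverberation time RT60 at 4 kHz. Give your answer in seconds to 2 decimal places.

1.29 sec

A = Σ Sᵢαᵢ = 1.7*0.39 + 21.7*0.03 + 3.6*0.10 + 327.4*0.04 + 274.3*0.45 + 14.5*0.04 + 327.4*0.10 = 171.525 sabins.
Volume V = 23.9 × 13.7 × 4.2 = 1375.206 m³.
RT60 = 0.161 · V / A = 0.161 × 1375.206 / 171.525 = 1.29 s.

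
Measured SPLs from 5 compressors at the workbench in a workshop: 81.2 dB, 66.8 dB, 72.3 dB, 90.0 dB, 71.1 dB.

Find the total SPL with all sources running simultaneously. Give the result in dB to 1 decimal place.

Sum in the linear (power) domain: Σ 10^(Lᵢ/10) = 10^(81.2/10) + 10^(66.8/10) + 10^(72.3/10) + 10^(90.0/10) + 10^(71.1/10) = 1.166e+09.
L_total = 10·log₁₀(1.166e+09) = 90.7 dB.

90.7 dB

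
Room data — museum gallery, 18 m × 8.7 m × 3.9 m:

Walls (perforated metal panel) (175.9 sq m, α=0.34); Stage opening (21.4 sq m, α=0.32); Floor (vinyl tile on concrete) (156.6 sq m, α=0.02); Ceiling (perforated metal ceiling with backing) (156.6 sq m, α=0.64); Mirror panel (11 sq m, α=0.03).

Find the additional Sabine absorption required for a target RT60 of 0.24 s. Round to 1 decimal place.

239.4 sabins

Equivalent absorption area: A₁ = 175.9*0.34 + 21.4*0.32 + 156.6*0.02 + 156.6*0.64 + 11*0.03 = 170.340 sq m.
For T = 0.24 s, need A₂ = 0.161·V/T = 0.161·610.74/0.24 = 409.705 sabins.
Additional absorption ΔA = 409.705 − 170.340 = 239.4 sabins.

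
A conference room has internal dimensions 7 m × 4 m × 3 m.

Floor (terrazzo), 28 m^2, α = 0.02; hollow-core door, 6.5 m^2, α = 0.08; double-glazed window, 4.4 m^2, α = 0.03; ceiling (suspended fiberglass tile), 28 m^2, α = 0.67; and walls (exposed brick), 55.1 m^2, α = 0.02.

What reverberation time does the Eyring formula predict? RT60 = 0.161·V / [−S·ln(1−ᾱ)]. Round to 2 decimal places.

Total surface area S = 28 + 6.5 + 4.4 + 28 + 55.1 = 122.0 m^2.
Σ(Sᵢαᵢ) = 28×0.02 + 6.5×0.08 + 4.4×0.03 + 28×0.67 + 55.1×0.02 = 21.074.
ᾱ = 21.074 / 122.0 = 0.1727.
−S·ln(1−ᾱ) = −122.0 × ln(1 − 0.1727) = 23.130.
V = 7 × 4 × 3 = 84 m³.
T = 0.161·V/[−S·ln(1−ᾱ)] = 0.161·84/23.130 = 0.58 s.

0.58 sec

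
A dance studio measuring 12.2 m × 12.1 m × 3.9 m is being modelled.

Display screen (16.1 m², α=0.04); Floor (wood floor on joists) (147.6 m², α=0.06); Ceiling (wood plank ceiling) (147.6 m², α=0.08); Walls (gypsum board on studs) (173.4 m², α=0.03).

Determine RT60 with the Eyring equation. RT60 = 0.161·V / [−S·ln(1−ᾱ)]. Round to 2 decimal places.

3.40 s

Total surface area S = 16.1 + 147.6 + 147.6 + 173.4 = 484.7 m².
Σ(Sᵢαᵢ) = 16.1·0.04 + 147.6·0.06 + 147.6·0.08 + 173.4·0.03 = 26.510.
ᾱ = 26.510 / 484.7 = 0.0547.
−S·ln(1−ᾱ) = −484.7 × ln(1 − 0.0547) = 27.266.
V = 12.2 × 12.1 × 3.9 = 575.718 m³.
RT60 = 0.161 × 575.718 / 27.266 = 3.40 s.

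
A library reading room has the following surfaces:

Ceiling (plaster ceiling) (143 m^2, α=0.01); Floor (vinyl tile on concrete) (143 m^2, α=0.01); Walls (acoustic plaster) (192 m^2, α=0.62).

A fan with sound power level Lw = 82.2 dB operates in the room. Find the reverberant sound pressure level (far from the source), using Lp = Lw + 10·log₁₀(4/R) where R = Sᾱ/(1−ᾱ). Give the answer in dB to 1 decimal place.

66.1 dB

Σ(Sᵢαᵢ) = 143×0.01 + 143×0.01 + 192×0.62 = 121.900; total area S = 478.0 m^2.
ᾱ = 0.2550, so room constant R = A/(1−ᾱ) = 163.624 m^2.
Lp = 82.2 + 10·log₁₀(4/163.624) = 82.2 + (-16.12) = 66.1 dB.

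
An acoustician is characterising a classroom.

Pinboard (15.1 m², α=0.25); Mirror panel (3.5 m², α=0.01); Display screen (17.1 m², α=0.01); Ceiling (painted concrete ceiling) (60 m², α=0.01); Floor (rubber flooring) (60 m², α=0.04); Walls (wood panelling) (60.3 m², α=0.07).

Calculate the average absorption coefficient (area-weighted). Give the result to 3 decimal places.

0.052

S = Σ Sᵢ = 15.1 + 3.5 + 17.1 + 60 + 60 + 60.3 = 216.0 m².
Σ(Sᵢαᵢ) = 15.1·0.25 + 3.5·0.01 + 17.1·0.01 + 60·0.01 + 60·0.04 + 60.3·0.07 = 11.202.
ᾱ = 11.202 / 216.0 = 0.052.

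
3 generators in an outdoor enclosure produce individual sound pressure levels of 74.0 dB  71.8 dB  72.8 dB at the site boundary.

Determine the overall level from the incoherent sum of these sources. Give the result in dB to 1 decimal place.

Sum in the linear (power) domain: Σ 10^(Lᵢ/10) = 10^(74.0/10) + 10^(71.8/10) + 10^(72.8/10) = 5.931e+07.
L_total = 10·log₁₀(5.931e+07) = 77.7 dB.

77.7 dB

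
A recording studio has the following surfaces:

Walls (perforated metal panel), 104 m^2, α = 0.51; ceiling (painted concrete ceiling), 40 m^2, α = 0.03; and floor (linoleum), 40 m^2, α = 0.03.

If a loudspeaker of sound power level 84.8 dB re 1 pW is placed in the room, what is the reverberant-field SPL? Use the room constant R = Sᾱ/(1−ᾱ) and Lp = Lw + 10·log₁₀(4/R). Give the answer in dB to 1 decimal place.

A = 55.440 sabins; S = 184.0 m^2.
ᾱ = 0.3013, so room constant R = A/(1−ᾱ) = 79.347 m^2.
Lp = 84.8 + 10·log₁₀(4/79.347) = 84.8 + (-12.97) = 71.8 dB.

71.8 dB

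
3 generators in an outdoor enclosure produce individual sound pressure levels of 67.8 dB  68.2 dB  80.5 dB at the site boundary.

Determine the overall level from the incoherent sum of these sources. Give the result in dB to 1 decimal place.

Converting to relative power and adding: 10^(67.8/10) + 10^(68.2/10) + 10^(80.5/10) = 1.248e+08.
Back to dB: 10·log₁₀ Σ = 81.0 dB.

81.0 dB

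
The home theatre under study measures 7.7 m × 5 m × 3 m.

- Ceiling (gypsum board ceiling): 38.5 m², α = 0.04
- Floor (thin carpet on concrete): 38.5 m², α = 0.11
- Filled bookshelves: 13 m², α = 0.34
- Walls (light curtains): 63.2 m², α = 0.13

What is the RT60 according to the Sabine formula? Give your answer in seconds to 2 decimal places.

A = Σ Sᵢαᵢ = 38.5·0.04 + 38.5·0.11 + 13·0.34 + 63.2·0.13 = 18.411 sabins.
Volume V = 7.7 × 5 × 3 = 115.5 m³.
T = 0.161 V/A = 0.161·115.5/18.411 = 1.01 s.

1.01 seconds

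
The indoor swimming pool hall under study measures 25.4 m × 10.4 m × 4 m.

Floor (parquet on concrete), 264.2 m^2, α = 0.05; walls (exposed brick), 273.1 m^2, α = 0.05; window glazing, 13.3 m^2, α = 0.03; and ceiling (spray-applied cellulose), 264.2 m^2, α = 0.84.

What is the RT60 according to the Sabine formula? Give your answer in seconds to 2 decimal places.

A = Σ Sᵢαᵢ = 264.2×0.05 + 273.1×0.05 + 13.3×0.03 + 264.2×0.84 = 249.192 sabins.
Volume V = 25.4 × 10.4 × 4 = 1056.64 m³.
Sabine: RT60 = 0.161 × 1056.64 / 249.192 = 0.68 s.

0.68 seconds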